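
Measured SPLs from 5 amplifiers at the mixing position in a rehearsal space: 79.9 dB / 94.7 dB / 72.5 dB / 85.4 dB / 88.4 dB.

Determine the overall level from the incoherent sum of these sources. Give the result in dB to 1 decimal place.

Sum in the linear (power) domain: Σ 10^(Lᵢ/10) = 10^(79.9/10) + 10^(94.7/10) + 10^(72.5/10) + 10^(85.4/10) + 10^(88.4/10) = 4.105e+09.
L_total = 10·log₁₀(4.105e+09) = 96.1 dB.

96.1 dB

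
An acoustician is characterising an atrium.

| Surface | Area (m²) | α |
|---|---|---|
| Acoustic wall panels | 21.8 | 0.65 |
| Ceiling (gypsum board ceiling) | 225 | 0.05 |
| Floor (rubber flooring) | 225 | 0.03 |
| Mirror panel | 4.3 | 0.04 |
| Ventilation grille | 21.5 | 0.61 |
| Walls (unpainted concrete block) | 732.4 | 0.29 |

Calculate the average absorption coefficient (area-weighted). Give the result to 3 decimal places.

0.210

S = Σ Sᵢ = 21.8 + 225 + 225 + 4.3 + 21.5 + 732.4 = 1230.0 m².
Weighted sum Σ Sα = 257.853.
ᾱ = 257.853 / 1230.0 = 0.210.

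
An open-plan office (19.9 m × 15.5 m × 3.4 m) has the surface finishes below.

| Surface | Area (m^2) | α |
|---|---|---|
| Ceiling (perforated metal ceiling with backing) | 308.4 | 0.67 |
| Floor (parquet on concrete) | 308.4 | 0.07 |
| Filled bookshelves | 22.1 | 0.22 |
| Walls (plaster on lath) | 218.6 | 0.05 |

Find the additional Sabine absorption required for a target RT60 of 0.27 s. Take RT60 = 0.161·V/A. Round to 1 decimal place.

Equivalent absorption area: A₁ = 308.4×0.67 + 308.4×0.07 + 22.1×0.22 + 218.6×0.05 = 244.008 m^2.
For T = 0.27 s, need A₂ = 0.161·V/T = 0.161·1048.73/0.27 = 625.354 sabins.
Shortfall: 625.354 − 244.008 = 381.3 sabins.

381.3 sabins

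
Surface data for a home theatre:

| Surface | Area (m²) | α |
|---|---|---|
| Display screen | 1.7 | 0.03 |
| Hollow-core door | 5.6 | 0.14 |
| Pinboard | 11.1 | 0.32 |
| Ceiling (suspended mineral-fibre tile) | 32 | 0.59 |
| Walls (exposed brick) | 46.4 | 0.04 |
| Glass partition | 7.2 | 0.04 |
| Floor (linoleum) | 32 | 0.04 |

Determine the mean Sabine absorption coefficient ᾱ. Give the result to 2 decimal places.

0.20

S = Σ Sᵢ = 1.7 + 5.6 + 11.1 + 32 + 46.4 + 7.2 + 32 = 136.0 m².
Σ(Sᵢαᵢ) = 1.7×0.03 + 5.6×0.14 + 11.1×0.32 + 32×0.59 + 46.4×0.04 + 7.2×0.04 + 32×0.04 = 26.691.
ᾱ = 26.691 / 136.0 = 0.20.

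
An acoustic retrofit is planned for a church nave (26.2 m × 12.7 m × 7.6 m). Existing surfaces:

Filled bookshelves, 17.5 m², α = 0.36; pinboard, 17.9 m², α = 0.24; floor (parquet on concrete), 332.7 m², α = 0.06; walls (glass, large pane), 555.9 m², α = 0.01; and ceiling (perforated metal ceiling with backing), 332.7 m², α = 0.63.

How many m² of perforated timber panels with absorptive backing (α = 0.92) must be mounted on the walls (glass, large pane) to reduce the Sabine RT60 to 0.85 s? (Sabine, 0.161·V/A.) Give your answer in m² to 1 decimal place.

256.3

Summing Sᵢαᵢ: 6.300 + 4.296 + 19.962 + 5.559 + 209.601 → A₁ = 245.718 sabins.
Required A₂ = 0.161·2528.824/0.85 = 478.989 sabins.
Absorption to add: 478.989 − 245.718 = 233.271 sabins.
Net gain per m²: Δα = 0.92 − 0.01 = 0.91.
Area = ΔA/Δα = 233.271/0.91 = 256.3 m².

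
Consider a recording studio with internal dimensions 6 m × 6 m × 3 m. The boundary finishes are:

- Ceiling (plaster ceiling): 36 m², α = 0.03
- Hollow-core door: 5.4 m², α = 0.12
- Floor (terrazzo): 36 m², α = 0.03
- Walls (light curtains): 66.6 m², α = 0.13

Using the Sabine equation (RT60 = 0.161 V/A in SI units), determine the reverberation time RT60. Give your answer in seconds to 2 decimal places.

1.52 s

Equivalent absorption area: A = 36*0.03 + 5.4*0.12 + 36*0.03 + 66.6*0.13 = 11.466 m².
Room volume: 108 m³.
RT60 = 0.161 · V / A = 0.161 × 108 / 11.466 = 1.52 s.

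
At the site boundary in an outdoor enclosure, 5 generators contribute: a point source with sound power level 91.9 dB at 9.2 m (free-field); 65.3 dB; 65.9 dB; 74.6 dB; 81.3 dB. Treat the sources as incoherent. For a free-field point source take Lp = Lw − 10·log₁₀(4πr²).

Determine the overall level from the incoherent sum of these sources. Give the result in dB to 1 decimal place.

Source at 9.2 m: Lp = 91.9 − 10·log₁₀(4π·9.2²) = 91.9 − 10·log₁₀(1063.618) = 61.6 dB.
Sum in the linear (power) domain: Σ 10^(Lᵢ/10) = 10^(61.6/10) + 10^(65.3/10) + 10^(65.9/10) + 10^(74.6/10) + 10^(81.3/10) = 1.725e+08.
L_total = 10·log₁₀(1.725e+08) = 82.4 dB.

82.4 dB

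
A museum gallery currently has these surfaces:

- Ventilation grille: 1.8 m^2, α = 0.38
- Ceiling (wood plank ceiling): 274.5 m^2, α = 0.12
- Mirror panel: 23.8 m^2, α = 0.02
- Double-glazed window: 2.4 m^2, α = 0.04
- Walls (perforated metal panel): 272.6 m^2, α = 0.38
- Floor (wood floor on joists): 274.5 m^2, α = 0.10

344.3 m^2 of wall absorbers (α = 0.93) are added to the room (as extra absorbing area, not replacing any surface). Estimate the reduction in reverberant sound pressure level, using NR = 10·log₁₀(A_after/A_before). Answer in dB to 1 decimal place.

4.7 dB

A_before = Σ Sᵢαᵢ = 1.8*0.38 + 274.5*0.12 + 23.8*0.02 + 2.4*0.04 + 272.6*0.38 + 274.5*0.10 = 165.234 sabins.
Added absorption = 344.3 × 0.93 = 320.199 sabins.
New total A_after = 485.433 sabins.
Reduction = 10 log₁₀(A_after/A_before) = 10 log₁₀(2.9379) = 4.7 dB.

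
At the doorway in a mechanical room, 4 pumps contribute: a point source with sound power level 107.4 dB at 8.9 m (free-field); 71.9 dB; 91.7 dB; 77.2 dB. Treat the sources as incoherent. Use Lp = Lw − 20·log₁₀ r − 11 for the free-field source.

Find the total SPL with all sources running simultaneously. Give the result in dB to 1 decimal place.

92.0 dB

Source at 8.9 m: Lp = 107.4 − 20·log₁₀(8.9) − 11 = 77.4 dB.
Σ 10^(Lᵢ/10) = 1.602e+09.
Back to dB: 10·log₁₀ Σ = 92.0 dB.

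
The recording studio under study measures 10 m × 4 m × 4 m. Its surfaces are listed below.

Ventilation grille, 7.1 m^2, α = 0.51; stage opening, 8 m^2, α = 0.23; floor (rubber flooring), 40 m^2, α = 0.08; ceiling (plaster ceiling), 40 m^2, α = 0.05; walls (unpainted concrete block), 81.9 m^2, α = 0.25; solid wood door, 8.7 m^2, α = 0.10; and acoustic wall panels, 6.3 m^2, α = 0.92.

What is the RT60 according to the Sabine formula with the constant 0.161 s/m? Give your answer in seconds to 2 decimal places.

Total absorption A = 7.1×0.51 + 8×0.23 + 40×0.08 + 40×0.05 + 81.9×0.25 + 8.7×0.10 + 6.3×0.92
  = 3.621 + 1.840 + 3.200 + 2.000 + 20.475 + 0.870 + 5.796 = 37.802 m^2 sabins.
Room volume: 160 m³.
Sabine: RT60 = 0.161 × 160 / 37.802 = 0.68 s.

0.68 seconds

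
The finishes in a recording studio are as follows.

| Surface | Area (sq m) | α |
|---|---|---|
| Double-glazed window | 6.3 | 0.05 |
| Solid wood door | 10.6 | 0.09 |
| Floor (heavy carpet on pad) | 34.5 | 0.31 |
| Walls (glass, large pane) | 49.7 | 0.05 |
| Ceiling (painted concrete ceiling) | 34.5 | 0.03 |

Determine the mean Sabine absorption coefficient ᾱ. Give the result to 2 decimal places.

Total surface area S = 135.6 sq m.
Σ(Sᵢαᵢ) = 6.3·0.05 + 10.6·0.09 + 34.5·0.31 + 49.7·0.05 + 34.5·0.03 = 15.484.
ᾱ = A/S = 0.11.

0.11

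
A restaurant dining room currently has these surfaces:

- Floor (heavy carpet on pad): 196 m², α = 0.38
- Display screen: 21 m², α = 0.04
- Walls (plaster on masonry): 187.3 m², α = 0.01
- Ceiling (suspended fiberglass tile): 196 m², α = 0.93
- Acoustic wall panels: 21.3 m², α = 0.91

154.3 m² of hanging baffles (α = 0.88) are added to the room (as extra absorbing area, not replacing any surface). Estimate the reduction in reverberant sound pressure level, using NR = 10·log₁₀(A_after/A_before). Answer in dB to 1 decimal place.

1.7 dB

Equivalent absorption area: A_before = 196×0.38 + 21×0.04 + 187.3×0.01 + 196×0.93 + 21.3×0.91 = 278.856 m².
Treatment contributes 154.3·0.88 = 135.784 sabins.
A_after = 278.856 + 135.784 = 414.640 sabins.
NR = 10·log₁₀(414.640/278.856) = 1.7 dB.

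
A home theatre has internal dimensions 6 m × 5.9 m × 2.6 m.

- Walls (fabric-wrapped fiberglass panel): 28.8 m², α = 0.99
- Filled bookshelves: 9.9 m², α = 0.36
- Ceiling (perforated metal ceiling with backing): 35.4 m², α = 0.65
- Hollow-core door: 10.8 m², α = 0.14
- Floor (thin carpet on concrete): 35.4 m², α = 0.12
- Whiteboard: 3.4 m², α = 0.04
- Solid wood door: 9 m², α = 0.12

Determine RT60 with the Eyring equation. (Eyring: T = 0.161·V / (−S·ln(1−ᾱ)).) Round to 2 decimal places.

0.18 s

S = Σ Sᵢ = 132.7 m².
Absorption A = 28.8×0.99 + 9.9×0.36 + 35.4×0.65 + 10.8×0.14 + 35.4×0.12 + 3.4×0.04 + 9×0.12 = 62.062 sabins.
ᾱ = 62.062 / 132.7 = 0.4677.
−S·ln(1−ᾱ) = −132.7 × ln(1 − 0.4677) = 83.674.
V = 6 × 5.9 × 2.6 = 92.04 m³.
RT60 = 0.161 × 92.04 / 83.674 = 0.18 s.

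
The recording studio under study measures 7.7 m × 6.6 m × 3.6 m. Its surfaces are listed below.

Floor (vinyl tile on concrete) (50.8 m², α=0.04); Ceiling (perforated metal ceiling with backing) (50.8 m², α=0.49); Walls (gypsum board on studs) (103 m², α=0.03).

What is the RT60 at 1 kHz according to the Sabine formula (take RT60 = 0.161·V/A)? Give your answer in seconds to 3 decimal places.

0.981 sec

Summing Sᵢαᵢ: 2.032 + 24.892 + 3.090 → A = 30.014 sabins.
V = 7.7·6.6·3.6 = 182.952 m³.
T = 0.161 V/A = 0.161·182.952/30.014 = 0.981 s.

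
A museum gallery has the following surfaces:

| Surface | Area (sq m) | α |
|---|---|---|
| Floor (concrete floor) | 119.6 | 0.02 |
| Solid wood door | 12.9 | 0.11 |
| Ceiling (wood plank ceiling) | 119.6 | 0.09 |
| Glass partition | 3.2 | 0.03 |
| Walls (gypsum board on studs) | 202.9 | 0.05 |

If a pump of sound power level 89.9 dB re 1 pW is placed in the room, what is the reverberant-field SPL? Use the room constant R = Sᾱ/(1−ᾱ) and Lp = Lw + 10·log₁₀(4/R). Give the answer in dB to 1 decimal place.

A = 24.816 sabins; S = 458.2 sq m.
ᾱ = 0.0542, so room constant R = A/(1−ᾱ) = 26.238 sq m.
Lp = Lw + 10 log₁₀(4/R) = 89.9 -8.17 = 81.7 dB.

81.7 dB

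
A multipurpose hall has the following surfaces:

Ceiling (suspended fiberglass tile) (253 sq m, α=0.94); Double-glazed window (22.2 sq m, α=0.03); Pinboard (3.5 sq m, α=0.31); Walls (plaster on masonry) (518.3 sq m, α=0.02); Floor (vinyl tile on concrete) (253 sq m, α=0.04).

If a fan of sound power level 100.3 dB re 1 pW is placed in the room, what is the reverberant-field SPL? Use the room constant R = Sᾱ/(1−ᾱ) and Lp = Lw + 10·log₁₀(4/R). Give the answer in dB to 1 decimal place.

A = 260.057 sabins; S = 1050.0 sq m.
ᾱ = 260.057/1050.0 = 0.2477; R = Sᾱ/(1−ᾱ) = 260.057/(1−0.2477) = 345.683 sq m.
Lp = Lw + 10 log₁₀(4/R) = 100.3 -19.37 = 80.9 dB.

80.9 dB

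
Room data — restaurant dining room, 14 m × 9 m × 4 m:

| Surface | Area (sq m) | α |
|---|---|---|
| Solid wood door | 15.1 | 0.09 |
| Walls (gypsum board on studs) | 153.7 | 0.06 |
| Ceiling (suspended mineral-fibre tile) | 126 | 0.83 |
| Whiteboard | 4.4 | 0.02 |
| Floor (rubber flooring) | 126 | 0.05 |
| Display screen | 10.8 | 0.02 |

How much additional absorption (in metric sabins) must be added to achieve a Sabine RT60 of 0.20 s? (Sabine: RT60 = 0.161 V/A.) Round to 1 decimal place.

Equivalent absorption area: A₁ = 15.1·0.09 + 153.7·0.06 + 126·0.83 + 4.4·0.02 + 126·0.05 + 10.8·0.02 = 121.765 sq m.
Target A₂ = 0.161·504/0.20 = 405.720 sabins (V = 504 m³).
ΔA = A₂ − A₁ = 405.720 − 121.765 = 284.0 sabins.

284.0 sabins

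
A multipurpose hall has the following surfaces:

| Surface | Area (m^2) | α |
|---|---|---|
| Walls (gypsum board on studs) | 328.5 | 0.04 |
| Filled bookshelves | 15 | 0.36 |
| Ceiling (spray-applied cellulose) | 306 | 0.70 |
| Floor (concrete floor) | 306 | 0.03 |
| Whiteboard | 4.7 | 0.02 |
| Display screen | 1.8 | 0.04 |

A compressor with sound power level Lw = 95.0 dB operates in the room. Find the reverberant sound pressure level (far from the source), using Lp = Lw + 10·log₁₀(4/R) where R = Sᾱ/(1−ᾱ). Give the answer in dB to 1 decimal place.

75.9 dB

A = 242.086 sabins; S = 962.0 m^2.
ᾱ = 242.086/962.0 = 0.2516; R = Sᾱ/(1−ᾱ) = 242.086/(1−0.2516) = 323.471 m^2.
Lp = Lw + 10 log₁₀(4/R) = 95.0 -19.08 = 75.9 dB.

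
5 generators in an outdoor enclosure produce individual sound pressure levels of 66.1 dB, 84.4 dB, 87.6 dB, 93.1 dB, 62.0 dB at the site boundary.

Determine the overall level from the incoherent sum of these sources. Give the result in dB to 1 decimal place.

Converting to relative power and adding: 10^(66.1/10) + 10^(84.4/10) + 10^(87.6/10) + 10^(93.1/10) + 10^(62.0/10) = 2.898e+09.
Back to dB: 10·log₁₀ Σ = 94.6 dB.

94.6 dB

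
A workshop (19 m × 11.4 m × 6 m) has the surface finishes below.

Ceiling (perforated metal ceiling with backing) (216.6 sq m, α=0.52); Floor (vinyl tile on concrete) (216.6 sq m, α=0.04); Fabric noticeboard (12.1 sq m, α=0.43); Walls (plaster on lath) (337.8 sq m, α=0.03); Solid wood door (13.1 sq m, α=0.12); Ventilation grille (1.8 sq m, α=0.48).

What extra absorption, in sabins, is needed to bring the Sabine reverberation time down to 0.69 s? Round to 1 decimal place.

164.2 sabins

A₁ = Σ Sᵢαᵢ = 216.6×0.52 + 216.6×0.04 + 12.1×0.43 + 337.8×0.03 + 13.1×0.12 + 1.8×0.48 = 139.069 sabins.
For T = 0.69 s, need A₂ = 0.161·V/T = 0.161·1299.6/0.69 = 303.240 sabins.
Shortfall: 303.240 − 139.069 = 164.2 sabins.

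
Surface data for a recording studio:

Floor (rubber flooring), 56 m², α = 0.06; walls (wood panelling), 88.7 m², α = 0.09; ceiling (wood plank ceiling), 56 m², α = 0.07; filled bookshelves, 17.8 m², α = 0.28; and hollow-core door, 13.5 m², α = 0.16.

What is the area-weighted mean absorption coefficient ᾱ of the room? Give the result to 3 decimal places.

0.097

S = Σ Sᵢ = 56 + 88.7 + 56 + 17.8 + 13.5 = 232.0 m².
A = 56·0.06 + 88.7·0.09 + 56·0.07 + 17.8·0.28 + 13.5·0.16 = 22.407 sabins.
ᾱ = A/S = 0.097.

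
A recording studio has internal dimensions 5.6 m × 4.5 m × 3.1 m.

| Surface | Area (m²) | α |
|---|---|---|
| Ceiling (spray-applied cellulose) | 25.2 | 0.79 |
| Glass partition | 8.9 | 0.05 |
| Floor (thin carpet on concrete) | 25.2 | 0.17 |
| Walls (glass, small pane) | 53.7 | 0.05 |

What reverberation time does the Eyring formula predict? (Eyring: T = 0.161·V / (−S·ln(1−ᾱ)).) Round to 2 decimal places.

0.40 s

Total surface area S = 25.2 + 8.9 + 25.2 + 53.7 = 113.0 m².
Absorption A = 25.2×0.79 + 8.9×0.05 + 25.2×0.17 + 53.7×0.05 = 27.322 sabins.
ᾱ = 27.322 / 113.0 = 0.2418.
−S·ln(1−ᾱ) = −113.0 × ln(1 − 0.2418) = 31.279.
V = 5.6 × 4.5 × 3.1 = 78.12 m³.
T = 0.161·V/[−S·ln(1−ᾱ)] = 0.161·78.12/31.279 = 0.40 s.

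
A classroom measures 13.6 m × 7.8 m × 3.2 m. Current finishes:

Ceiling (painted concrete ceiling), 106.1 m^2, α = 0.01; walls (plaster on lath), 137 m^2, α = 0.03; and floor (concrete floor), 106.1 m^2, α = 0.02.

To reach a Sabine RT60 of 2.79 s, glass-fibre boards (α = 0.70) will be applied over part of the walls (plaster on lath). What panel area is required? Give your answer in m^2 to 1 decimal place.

18.4

Total absorption A₁ = 106.1×0.01 + 137×0.03 + 106.1×0.02
  = 1.061 + 4.110 + 2.122 = 7.293 m^2 sabins.
V = 339.456 m³. Target absorption A₂ = 0.161 × 339.456 / 2.79 = 19.589 sabins.
ΔA needed = 19.589 − 7.293 = 12.296 sabins.
Net gain per m^2: Δα = 0.70 − 0.03 = 0.67.
Panel area = 12.296 / 0.67 = 18.4 m^2.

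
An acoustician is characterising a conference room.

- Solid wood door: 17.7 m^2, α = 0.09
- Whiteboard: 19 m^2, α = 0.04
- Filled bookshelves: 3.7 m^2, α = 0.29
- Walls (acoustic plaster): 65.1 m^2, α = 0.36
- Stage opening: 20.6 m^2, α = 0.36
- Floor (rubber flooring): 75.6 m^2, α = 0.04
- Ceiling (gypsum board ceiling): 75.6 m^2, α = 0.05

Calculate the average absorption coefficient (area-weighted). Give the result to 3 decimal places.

S = Σ Sᵢ = 17.7 + 19 + 3.7 + 65.1 + 20.6 + 75.6 + 75.6 = 277.3 m^2.
A = 17.7·0.09 + 19·0.04 + 3.7·0.29 + 65.1·0.36 + 20.6·0.36 + 75.6·0.04 + 75.6·0.05 = 41.082 sabins.
ᾱ = 41.082 / 277.3 = 0.148.

0.148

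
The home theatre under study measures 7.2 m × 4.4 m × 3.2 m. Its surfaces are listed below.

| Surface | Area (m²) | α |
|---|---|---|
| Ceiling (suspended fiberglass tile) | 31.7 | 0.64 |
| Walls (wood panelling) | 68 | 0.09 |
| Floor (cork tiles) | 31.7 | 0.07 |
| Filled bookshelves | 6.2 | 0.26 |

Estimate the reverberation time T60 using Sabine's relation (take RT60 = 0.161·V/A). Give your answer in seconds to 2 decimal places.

0.54 s

Total absorption A = 31.7×0.64 + 68×0.09 + 31.7×0.07 + 6.2×0.26
  = 20.288 + 6.120 + 2.219 + 1.612 = 30.239 m² sabins.
Room volume: 101.376 m³.
Sabine: RT60 = 0.161 × 101.376 / 30.239 = 0.54 s.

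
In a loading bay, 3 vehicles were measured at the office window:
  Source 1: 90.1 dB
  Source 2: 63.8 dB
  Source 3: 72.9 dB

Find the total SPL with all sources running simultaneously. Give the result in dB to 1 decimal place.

90.2 dB

Σ 10^(Lᵢ/10) = 1.045e+09.
L_total = 10·log₁₀(1.045e+09) = 90.2 dB.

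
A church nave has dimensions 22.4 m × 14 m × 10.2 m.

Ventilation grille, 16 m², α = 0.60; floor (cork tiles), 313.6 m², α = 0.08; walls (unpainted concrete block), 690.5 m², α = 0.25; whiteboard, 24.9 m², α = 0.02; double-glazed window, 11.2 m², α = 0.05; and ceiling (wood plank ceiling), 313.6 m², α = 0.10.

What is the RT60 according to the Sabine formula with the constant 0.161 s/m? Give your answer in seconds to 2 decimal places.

2.15 s

Total absorption A = 16*0.60 + 313.6*0.08 + 690.5*0.25 + 24.9*0.02 + 11.2*0.05 + 313.6*0.10
  = 9.600 + 25.088 + 172.625 + 0.498 + 0.560 + 31.360 = 239.731 m² sabins.
Volume V = 22.4 × 14 × 10.2 = 3198.72 m³.
RT60 = 0.161 · V / A = 0.161 × 3198.72 / 239.731 = 2.15 s.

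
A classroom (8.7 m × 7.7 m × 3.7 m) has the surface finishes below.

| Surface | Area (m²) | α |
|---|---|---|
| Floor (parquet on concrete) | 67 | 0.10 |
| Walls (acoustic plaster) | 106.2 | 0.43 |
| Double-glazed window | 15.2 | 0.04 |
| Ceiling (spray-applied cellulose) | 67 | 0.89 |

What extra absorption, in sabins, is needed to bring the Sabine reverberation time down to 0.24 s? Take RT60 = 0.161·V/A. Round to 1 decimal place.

53.7 sabins

Total absorption A₁ = 67*0.10 + 106.2*0.43 + 15.2*0.04 + 67*0.89
  = 6.700 + 45.666 + 0.608 + 59.630 = 112.604 m² sabins.
V = 247.863 m³. Required absorption A₂ = 0.161 × 247.863 / 0.24 = 166.275 sabins.
Additional absorption ΔA = 166.275 − 112.604 = 53.7 sabins.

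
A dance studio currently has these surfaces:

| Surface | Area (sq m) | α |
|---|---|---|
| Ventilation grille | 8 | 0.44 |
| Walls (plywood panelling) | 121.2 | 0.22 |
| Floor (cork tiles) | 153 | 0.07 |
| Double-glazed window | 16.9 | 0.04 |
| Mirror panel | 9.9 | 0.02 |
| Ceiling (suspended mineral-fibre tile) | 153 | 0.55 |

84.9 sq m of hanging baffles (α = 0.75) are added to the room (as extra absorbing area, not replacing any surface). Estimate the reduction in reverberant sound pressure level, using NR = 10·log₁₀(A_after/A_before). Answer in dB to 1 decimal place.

1.8 dB

Equivalent absorption area: A_before = 8*0.44 + 121.2*0.22 + 153*0.07 + 16.9*0.04 + 9.9*0.02 + 153*0.55 = 125.918 sq m.
Treatment contributes 84.9·0.75 = 63.675 sabins.
A_after = 125.918 + 63.675 = 189.593 sabins.
NR = 10·log₁₀(189.593/125.918) = 1.8 dB.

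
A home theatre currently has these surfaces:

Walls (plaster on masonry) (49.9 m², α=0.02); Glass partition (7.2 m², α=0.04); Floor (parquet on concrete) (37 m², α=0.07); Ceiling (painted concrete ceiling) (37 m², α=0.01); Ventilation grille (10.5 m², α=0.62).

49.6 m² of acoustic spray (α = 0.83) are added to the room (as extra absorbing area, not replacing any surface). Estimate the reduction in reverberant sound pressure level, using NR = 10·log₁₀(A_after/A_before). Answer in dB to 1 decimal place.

6.8 dB

Total absorption A_before = 49.9×0.02 + 7.2×0.04 + 37×0.07 + 37×0.01 + 10.5×0.62
  = 0.998 + 0.288 + 2.590 + 0.370 + 6.510 = 10.756 m² sabins.
Treatment contributes 49.6·0.83 = 41.168 sabins.
A_after = 10.756 + 41.168 = 51.924 sabins.
Reduction = 10 log₁₀(A_after/A_before) = 10 log₁₀(4.8274) = 6.8 dB.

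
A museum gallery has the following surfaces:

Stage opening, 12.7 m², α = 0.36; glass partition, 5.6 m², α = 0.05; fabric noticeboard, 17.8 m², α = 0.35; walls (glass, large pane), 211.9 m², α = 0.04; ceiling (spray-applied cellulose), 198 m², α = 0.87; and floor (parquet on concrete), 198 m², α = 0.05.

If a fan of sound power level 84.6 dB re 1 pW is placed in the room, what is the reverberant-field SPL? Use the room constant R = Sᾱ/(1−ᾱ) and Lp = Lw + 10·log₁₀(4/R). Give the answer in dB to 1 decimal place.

Σ(Sᵢαᵢ) = 12.7·0.36 + 5.6·0.05 + 17.8·0.35 + 211.9·0.04 + 198·0.87 + 198·0.05 = 201.718; total area S = 644.0 m².
ᾱ = 0.3132, so room constant R = A/(1−ᾱ) = 293.707 m².
Lp = 84.6 + 10·log₁₀(4/293.707) = 84.6 + (-18.66) = 65.9 dB.

65.9 dB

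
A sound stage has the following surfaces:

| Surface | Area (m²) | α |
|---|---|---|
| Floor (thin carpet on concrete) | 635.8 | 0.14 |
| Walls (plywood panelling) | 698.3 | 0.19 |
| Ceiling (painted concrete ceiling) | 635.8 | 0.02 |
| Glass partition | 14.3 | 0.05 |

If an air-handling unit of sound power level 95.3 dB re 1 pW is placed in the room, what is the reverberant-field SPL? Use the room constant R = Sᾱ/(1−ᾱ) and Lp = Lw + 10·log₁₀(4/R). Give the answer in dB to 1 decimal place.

77.1 dB

A = 235.120 sabins; S = 1984.2 m².
ᾱ = 0.1185, so room constant R = A/(1−ᾱ) = 266.727 m².
Lp = Lw + 10 log₁₀(4/R) = 95.3 -18.24 = 77.1 dB.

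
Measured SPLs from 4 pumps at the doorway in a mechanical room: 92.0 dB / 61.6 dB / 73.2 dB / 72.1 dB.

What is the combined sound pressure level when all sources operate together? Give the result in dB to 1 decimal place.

92.1 dB

Converting to relative power and adding: 10^(92.0/10) + 10^(61.6/10) + 10^(73.2/10) + 10^(72.1/10) = 1.623e+09.
L_total = 10·log₁₀(1.623e+09) = 92.1 dB.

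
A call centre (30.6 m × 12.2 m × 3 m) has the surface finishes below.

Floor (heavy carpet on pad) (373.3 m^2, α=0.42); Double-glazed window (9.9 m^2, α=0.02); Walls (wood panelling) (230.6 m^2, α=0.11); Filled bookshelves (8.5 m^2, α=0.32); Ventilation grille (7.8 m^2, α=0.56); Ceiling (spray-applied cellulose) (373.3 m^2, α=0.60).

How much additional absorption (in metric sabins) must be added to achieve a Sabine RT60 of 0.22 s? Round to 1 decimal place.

Equivalent absorption area: A₁ = 373.3*0.42 + 9.9*0.02 + 230.6*0.11 + 8.5*0.32 + 7.8*0.56 + 373.3*0.60 = 413.418 m^2.
For T = 0.22 s, need A₂ = 0.161·V/T = 0.161·1119.96/0.22 = 819.607 sabins.
ΔA = A₂ − A₁ = 819.607 − 413.418 = 406.2 sabins.

406.2 sabins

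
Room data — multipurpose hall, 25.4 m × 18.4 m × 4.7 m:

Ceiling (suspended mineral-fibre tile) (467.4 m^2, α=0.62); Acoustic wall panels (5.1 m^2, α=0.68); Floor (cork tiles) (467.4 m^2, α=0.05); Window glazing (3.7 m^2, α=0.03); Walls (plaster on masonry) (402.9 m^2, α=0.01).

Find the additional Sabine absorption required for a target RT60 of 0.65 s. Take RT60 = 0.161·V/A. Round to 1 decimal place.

A₁ = Σ Sᵢαᵢ = 467.4*0.62 + 5.1*0.68 + 467.4*0.05 + 3.7*0.03 + 402.9*0.01 = 320.766 sabins.
V = 2196.592 m³. Required absorption A₂ = 0.161 × 2196.592 / 0.65 = 544.079 sabins.
ΔA = A₂ − A₁ = 544.079 − 320.766 = 223.3 sabins.

223.3 sabins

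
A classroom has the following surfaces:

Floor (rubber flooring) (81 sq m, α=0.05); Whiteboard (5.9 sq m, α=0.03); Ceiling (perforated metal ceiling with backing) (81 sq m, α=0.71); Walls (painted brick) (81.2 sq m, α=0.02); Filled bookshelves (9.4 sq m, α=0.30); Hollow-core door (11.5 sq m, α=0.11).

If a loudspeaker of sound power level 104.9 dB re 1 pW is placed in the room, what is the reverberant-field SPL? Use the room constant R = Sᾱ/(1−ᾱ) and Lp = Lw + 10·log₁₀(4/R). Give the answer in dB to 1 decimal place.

91.4 dB

Σ(Sᵢαᵢ) = 81·0.05 + 5.9·0.03 + 81·0.71 + 81.2·0.02 + 9.4·0.30 + 11.5·0.11 = 67.446; total area S = 270.0 sq m.
ᾱ = 0.2498, so room constant R = A/(1−ᾱ) = 89.904 sq m.
Lp = Lw + 10 log₁₀(4/R) = 104.9 -13.52 = 91.4 dB.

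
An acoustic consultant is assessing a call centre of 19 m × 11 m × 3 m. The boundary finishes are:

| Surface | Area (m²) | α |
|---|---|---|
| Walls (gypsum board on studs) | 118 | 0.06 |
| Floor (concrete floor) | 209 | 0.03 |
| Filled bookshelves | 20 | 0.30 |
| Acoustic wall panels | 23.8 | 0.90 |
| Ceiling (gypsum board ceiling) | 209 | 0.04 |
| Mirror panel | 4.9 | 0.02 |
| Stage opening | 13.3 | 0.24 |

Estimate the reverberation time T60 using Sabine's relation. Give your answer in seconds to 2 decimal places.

1.93 s

Equivalent absorption area: A = 118*0.06 + 209*0.03 + 20*0.30 + 23.8*0.90 + 209*0.04 + 4.9*0.02 + 13.3*0.24 = 52.420 m².
V = 19·11·3 = 627 m³.
Sabine: RT60 = 0.161 × 627 / 52.420 = 1.93 s.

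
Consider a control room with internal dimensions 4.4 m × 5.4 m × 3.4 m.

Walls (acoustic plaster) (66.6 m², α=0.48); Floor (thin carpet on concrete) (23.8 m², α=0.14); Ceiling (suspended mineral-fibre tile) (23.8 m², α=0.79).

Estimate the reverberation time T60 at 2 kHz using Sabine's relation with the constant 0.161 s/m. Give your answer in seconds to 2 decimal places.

0.24 seconds

Total absorption A = 66.6×0.48 + 23.8×0.14 + 23.8×0.79
  = 31.968 + 3.332 + 18.802 = 54.102 m² sabins.
Room volume: 80.784 m³.
T = 0.161 V/A = 0.161·80.784/54.102 = 0.24 s.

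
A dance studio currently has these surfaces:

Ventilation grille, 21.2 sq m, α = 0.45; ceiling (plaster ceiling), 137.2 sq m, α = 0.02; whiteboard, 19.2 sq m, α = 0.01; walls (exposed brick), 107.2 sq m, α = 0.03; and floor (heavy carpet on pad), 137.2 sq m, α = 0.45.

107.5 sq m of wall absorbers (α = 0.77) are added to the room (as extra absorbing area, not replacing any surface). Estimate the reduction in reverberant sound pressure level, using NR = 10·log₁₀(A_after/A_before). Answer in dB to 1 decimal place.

3.2 dB

A_before = Σ Sᵢαᵢ = 21.2×0.45 + 137.2×0.02 + 19.2×0.01 + 107.2×0.03 + 137.2×0.45 = 77.432 sabins.
Treatment contributes 107.5·0.77 = 82.775 sabins.
A_after = 77.432 + 82.775 = 160.207 sabins.
NR = 10·log₁₀(160.207/77.432) = 3.2 dB.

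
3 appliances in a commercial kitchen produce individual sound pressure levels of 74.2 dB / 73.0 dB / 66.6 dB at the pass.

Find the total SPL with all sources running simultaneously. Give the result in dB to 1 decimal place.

Sum in the linear (power) domain: Σ 10^(Lᵢ/10) = 10^(74.2/10) + 10^(73.0/10) + 10^(66.6/10) = 5.083e+07.
Combined level = 10 log₁₀(5.083e+07) = 77.1 dB.

77.1 dB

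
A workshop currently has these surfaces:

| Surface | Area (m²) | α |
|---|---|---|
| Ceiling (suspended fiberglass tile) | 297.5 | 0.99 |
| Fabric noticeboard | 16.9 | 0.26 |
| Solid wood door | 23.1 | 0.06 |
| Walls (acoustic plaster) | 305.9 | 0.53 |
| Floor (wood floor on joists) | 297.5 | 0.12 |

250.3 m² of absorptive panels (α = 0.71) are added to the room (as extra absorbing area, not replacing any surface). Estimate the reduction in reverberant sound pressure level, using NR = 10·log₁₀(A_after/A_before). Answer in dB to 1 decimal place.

1.3 dB

A_before = Σ Sᵢαᵢ = 297.5*0.99 + 16.9*0.26 + 23.1*0.06 + 305.9*0.53 + 297.5*0.12 = 498.132 sabins.
Added absorption = 250.3 × 0.71 = 177.713 sabins.
New total A_after = 675.845 sabins.
Reduction = 10 log₁₀(A_after/A_before) = 10 log₁₀(1.3568) = 1.3 dB.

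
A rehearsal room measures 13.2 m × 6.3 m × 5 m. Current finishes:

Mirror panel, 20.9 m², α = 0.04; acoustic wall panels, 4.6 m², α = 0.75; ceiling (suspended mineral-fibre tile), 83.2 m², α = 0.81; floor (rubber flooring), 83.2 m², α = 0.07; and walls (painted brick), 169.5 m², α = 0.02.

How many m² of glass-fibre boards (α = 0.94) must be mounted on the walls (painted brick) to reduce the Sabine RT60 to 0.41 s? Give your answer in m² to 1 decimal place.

89.5

Equivalent absorption area: A₁ = 20.9·0.04 + 4.6·0.75 + 83.2·0.81 + 83.2·0.07 + 169.5·0.02 = 80.892 m².
Required A₂ = 0.161·415.8/0.41 = 163.278 sabins.
Absorption to add: 163.278 − 80.892 = 82.386 sabins.
Each m² of panel replacing the walls (painted brick) adds (0.94 − 0.02) = 0.92 sabins.
Panel area = 82.386 / 0.92 = 89.5 m².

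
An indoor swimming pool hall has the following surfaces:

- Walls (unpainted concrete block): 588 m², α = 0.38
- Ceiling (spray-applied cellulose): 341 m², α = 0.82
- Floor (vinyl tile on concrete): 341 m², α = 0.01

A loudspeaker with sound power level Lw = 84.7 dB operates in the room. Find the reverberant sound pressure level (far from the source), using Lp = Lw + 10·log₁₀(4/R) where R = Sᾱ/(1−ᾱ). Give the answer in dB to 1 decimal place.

61.5 dB

A = 506.470 sabins; S = 1270.0 m².
ᾱ = 0.3988, so room constant R = A/(1−ᾱ) = 842.432 m².
Lp = 84.7 + 10·log₁₀(4/842.432) = 84.7 + (-23.23) = 61.5 dB.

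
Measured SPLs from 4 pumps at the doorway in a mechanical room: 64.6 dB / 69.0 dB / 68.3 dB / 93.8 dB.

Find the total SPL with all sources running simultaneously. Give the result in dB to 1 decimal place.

Sum in the linear (power) domain: Σ 10^(Lᵢ/10) = 10^(64.6/10) + 10^(69.0/10) + 10^(68.3/10) + 10^(93.8/10) = 2.416e+09.
Back to dB: 10·log₁₀ Σ = 93.8 dB.

93.8 dB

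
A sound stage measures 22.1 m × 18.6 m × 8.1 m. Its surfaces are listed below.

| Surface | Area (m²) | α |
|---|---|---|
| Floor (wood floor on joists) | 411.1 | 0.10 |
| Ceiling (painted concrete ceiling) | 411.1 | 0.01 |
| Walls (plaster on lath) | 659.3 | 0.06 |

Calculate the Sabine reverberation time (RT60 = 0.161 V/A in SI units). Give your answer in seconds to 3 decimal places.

6.323 seconds

Equivalent absorption area: A = 411.1*0.10 + 411.1*0.01 + 659.3*0.06 = 84.779 m².
Volume V = 22.1 × 18.6 × 8.1 = 3329.586 m³.
Sabine: RT60 = 0.161 × 3329.586 / 84.779 = 6.323 s.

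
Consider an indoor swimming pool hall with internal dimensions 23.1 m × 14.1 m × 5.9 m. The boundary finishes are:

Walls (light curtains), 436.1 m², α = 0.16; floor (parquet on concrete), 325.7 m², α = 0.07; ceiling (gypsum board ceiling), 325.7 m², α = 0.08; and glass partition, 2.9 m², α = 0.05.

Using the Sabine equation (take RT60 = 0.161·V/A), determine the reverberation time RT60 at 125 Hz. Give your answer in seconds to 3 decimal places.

Total absorption A = 436.1*0.16 + 325.7*0.07 + 325.7*0.08 + 2.9*0.05
  = 69.776 + 22.799 + 26.056 + 0.145 = 118.776 m² sabins.
Volume V = 23.1 × 14.1 × 5.9 = 1921.689 m³.
RT60 = 0.161 · V / A = 0.161 × 1921.689 / 118.776 = 2.605 s.

2.605 seconds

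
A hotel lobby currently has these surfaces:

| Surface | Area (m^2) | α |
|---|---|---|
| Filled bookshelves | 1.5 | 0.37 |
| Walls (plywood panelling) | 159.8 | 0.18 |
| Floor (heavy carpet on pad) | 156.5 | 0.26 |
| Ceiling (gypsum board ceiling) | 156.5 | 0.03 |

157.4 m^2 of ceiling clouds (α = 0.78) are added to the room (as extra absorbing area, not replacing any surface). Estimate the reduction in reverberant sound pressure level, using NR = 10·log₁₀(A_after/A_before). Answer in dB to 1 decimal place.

A_before = Σ Sᵢαᵢ = 1.5·0.37 + 159.8·0.18 + 156.5·0.26 + 156.5·0.03 = 74.704 sabins.
Treatment contributes 157.4·0.78 = 122.772 sabins.
New total A_after = 197.476 sabins.
NR = 10·log₁₀(197.476/74.704) = 4.2 dB.

4.2 dB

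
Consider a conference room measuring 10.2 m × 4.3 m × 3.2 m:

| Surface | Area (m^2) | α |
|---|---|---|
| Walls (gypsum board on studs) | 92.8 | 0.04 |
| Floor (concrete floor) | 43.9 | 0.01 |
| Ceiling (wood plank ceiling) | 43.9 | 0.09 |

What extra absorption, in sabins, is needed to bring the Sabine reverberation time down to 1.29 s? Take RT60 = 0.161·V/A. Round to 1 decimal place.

A₁ = Σ Sᵢαᵢ = 92.8×0.04 + 43.9×0.01 + 43.9×0.09 = 8.102 sabins.
Target A₂ = 0.161·140.352/1.29 = 17.517 sabins (V = 140.352 m³).
Additional absorption ΔA = 17.517 − 8.102 = 9.4 sabins.

9.4 sabins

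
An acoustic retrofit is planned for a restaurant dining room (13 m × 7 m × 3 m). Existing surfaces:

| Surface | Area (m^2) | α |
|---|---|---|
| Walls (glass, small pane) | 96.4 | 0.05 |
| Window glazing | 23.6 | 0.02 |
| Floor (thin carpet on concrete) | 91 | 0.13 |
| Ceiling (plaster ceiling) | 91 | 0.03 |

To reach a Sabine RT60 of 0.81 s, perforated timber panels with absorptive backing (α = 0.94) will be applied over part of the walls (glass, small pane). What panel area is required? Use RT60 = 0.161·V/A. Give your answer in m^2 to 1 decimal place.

38.7

A₁ = Σ Sᵢαᵢ = 96.4*0.05 + 23.6*0.02 + 91*0.13 + 91*0.03 = 19.852 sabins.
Required A₂ = 0.161·273/0.81 = 54.263 sabins.
Absorption to add: 54.263 − 19.852 = 34.411 sabins.
Net gain per m^2: Δα = 0.94 − 0.05 = 0.89.
Area = ΔA/Δα = 34.411/0.89 = 38.7 m^2.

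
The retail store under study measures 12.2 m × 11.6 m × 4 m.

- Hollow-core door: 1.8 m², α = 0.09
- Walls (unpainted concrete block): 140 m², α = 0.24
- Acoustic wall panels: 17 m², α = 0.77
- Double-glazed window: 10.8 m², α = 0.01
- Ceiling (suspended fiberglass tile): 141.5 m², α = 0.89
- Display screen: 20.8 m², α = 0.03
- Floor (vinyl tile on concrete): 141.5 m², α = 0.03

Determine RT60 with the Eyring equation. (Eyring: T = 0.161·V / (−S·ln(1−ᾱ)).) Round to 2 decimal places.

S = Σ Sᵢ = 473.4 m².
Σ(Sᵢαᵢ) = 1.8×0.09 + 140×0.24 + 17×0.77 + 10.8×0.01 + 141.5×0.89 + 20.8×0.03 + 141.5×0.03 = 177.764.
ᾱ = 177.764 / 473.4 = 0.3755.
Eyring denominator: −S ln(1−ᾱ) = 222.879.
V = 12.2 × 11.6 × 4 = 566.08 m³.
T = 0.161·V/[−S·ln(1−ᾱ)] = 0.161·566.08/222.879 = 0.41 s.

0.41 sec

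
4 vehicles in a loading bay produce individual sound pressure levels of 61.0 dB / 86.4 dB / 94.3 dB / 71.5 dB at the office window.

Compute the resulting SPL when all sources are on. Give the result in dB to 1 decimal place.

95.0 dB

Converting to relative power and adding: 10^(61.0/10) + 10^(86.4/10) + 10^(94.3/10) + 10^(71.5/10) = 3.143e+09.
Back to dB: 10·log₁₀ Σ = 95.0 dB.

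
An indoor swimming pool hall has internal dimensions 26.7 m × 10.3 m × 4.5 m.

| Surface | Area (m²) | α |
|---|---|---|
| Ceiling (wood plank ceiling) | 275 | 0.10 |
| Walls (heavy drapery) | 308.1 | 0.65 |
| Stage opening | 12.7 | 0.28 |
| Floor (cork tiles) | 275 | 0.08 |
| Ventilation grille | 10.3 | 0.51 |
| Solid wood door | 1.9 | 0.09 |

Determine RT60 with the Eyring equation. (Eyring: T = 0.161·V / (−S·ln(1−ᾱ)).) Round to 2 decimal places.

Total surface area S = 275 + 308.1 + 12.7 + 275 + 10.3 + 1.9 = 883.0 m².
Σ(Sᵢαᵢ) = 275×0.10 + 308.1×0.65 + 12.7×0.28 + 275×0.08 + 10.3×0.51 + 1.9×0.09 = 258.745.
Mean coefficient ᾱ = A/S = 0.2930.
Eyring denominator: −S ln(1−ᾱ) = 306.158.
V = 26.7 × 10.3 × 4.5 = 1237.545 m³.
T = 0.161·V/[−S·ln(1−ᾱ)] = 0.161·1237.545/306.158 = 0.65 s.

0.65 seconds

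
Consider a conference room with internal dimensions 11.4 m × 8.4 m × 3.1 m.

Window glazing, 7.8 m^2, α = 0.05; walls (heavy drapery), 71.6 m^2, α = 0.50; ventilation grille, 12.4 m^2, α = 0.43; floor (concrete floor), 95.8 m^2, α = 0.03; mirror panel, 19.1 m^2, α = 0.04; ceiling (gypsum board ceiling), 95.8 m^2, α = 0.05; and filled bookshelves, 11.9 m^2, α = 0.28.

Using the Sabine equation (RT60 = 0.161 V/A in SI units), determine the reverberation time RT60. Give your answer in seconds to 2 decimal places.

Summing Sᵢαᵢ: 0.390 + 35.800 + 5.332 + 2.874 + 0.764 + 4.790 + 3.332 → A = 53.282 sabins.
V = 11.4·8.4·3.1 = 296.856 m³.
RT60 = 0.161 · V / A = 0.161 × 296.856 / 53.282 = 0.90 s.

0.90 s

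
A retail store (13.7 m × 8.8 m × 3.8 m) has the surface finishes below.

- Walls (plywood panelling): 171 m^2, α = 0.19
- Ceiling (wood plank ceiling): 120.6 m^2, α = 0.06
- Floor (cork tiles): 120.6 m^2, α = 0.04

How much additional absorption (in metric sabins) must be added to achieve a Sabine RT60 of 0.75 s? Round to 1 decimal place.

Total absorption A₁ = 171·0.19 + 120.6·0.06 + 120.6·0.04
  = 32.490 + 7.236 + 4.824 = 44.550 m^2 sabins.
For T = 0.75 s, need A₂ = 0.161·V/T = 0.161·458.128/0.75 = 98.345 sabins.
Additional absorption ΔA = 98.345 − 44.550 = 53.8 sabins.

53.8 sabins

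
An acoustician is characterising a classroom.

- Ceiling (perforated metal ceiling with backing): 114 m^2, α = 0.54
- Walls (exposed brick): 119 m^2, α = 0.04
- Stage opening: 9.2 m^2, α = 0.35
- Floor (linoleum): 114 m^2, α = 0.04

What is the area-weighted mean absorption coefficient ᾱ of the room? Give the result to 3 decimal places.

0.208

Total surface area S = 356.2 m^2.
Σ(Sᵢαᵢ) = 114*0.54 + 119*0.04 + 9.2*0.35 + 114*0.04 = 74.100.
ᾱ = 74.100 / 356.2 = 0.208.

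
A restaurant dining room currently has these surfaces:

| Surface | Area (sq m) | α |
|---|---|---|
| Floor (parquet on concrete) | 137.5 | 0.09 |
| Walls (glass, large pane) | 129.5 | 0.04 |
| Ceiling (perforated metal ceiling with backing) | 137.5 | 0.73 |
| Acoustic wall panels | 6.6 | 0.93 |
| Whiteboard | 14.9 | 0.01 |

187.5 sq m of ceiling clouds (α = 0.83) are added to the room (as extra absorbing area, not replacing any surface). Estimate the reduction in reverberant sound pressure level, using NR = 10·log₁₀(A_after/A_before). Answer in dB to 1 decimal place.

3.5 dB

Equivalent absorption area: A_before = 137.5*0.09 + 129.5*0.04 + 137.5*0.73 + 6.6*0.93 + 14.9*0.01 = 124.217 sq m.
Added absorption = 187.5 × 0.83 = 155.625 sabins.
New total A_after = 279.842 sabins.
Reduction = 10 log₁₀(A_after/A_before) = 10 log₁₀(2.2528) = 3.5 dB.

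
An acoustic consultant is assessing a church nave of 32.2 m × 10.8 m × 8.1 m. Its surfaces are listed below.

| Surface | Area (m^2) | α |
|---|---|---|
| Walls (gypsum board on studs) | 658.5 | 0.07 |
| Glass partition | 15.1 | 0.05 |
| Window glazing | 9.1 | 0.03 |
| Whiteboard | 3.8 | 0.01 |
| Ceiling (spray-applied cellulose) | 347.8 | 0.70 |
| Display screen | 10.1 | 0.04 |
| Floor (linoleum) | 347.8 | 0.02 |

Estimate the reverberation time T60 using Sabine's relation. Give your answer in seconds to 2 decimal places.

1.52 seconds

Equivalent absorption area: A = 658.5·0.07 + 15.1·0.05 + 9.1·0.03 + 3.8·0.01 + 347.8·0.70 + 10.1·0.04 + 347.8·0.02 = 297.981 m^2.
V = 32.2·10.8·8.1 = 2816.856 m³.
RT60 = 0.161 · V / A = 0.161 × 2816.856 / 297.981 = 1.52 s.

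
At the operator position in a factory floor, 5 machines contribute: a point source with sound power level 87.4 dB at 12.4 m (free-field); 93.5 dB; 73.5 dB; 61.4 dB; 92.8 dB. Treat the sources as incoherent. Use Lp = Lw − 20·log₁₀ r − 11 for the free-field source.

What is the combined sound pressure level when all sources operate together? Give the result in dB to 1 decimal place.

96.2 dB

Source at 12.4 m: Lp = 87.4 − 20·log₁₀(12.4) − 11 = 54.5 dB.
Converting to relative power and adding: 10^(54.5/10) + 10^(93.5/10) + 10^(73.5/10) + 10^(61.4/10) + 10^(92.8/10) = 4.168e+09.
Combined level = 10 log₁₀(4.168e+09) = 96.2 dB.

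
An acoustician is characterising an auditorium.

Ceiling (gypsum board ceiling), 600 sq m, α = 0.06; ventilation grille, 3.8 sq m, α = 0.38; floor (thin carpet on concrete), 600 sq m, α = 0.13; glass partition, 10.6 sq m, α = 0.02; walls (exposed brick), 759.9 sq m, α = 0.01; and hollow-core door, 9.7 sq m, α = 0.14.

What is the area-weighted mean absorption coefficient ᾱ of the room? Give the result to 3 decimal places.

S = Σ Sᵢ = 600 + 3.8 + 600 + 10.6 + 759.9 + 9.7 = 1984.0 sq m.
Σ(Sᵢαᵢ) = 600×0.06 + 3.8×0.38 + 600×0.13 + 10.6×0.02 + 759.9×0.01 + 9.7×0.14 = 124.613.
ᾱ = 124.613 / 1984.0 = 0.063.

0.063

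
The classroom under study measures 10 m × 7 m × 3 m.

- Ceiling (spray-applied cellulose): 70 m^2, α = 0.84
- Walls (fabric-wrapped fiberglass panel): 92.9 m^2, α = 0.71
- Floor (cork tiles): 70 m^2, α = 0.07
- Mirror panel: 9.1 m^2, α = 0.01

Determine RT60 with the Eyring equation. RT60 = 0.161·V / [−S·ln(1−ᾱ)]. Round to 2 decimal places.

S = Σ Sᵢ = 242.0 m^2.
Σ(Sᵢαᵢ) = 70·0.84 + 92.9·0.71 + 70·0.07 + 9.1·0.01 = 129.750.
ᾱ = 129.750 / 242.0 = 0.5362.
Eyring denominator: −S ln(1−ᾱ) = 185.929.
V = 10 × 7 × 3 = 210 m³.
T = 0.161·V/[−S·ln(1−ᾱ)] = 0.161·210/185.929 = 0.18 s.

0.18 seconds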